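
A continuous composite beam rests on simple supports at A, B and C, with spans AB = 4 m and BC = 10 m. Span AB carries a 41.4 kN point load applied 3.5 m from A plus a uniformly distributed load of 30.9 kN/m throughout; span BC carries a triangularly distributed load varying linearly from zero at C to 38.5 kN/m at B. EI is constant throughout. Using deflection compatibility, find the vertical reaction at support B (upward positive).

R_B = 298.4 kN

Insert a hinge at B; M_B is the redundant, and each span becomes simply supported.
Rotations at B on the released spans (each span's end-slope, ×1/EI):
  span AB: point load 41.4 at a = 3.5: Pab(L + a)/(6LEI) = 22.64/EI
  span AB: UDL 30.9: wL³/(24EI) = 82.4/EI
  span BC: triangular load, peak 38.5: w₀L³/(45EI) = 855.6/EI
  relative rotation θ_0 = (105 + 855.6)/EI = 960.6/EI
A unit hogging moment at B produces rotation L₁/(3EI) + L₂/(3EI) = 4.667/EI.
Compatibility: M_B·(L₁+L₂)/(3EI) = θ_0, giving M_B = 205.8 kN·m (hogging).
Span AB, ΣM about A with M_B applied at B: R_B^{AB}·4 = 392.1 + 205.8, so R_B^{AB} = 149.5 kN and R_A = 165 − 149.5 = 15.51 kN.
Span BC, ΣM about C: R_B^{BC}·10 = 1283 + 205.8, so R_B^{BC} = 148.9 kN and R_C = 192.5 − 148.9 = 43.58 kN.
R_B = 149.5 + 148.9 = 298.4 kN.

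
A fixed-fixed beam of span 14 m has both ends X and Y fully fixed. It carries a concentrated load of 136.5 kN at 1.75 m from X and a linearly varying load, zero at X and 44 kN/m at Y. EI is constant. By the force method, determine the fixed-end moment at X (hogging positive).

M_X = 470.4 kN·m

Take the two fixed-end moments M_X, M_Y as redundants; the released structure is the simple span XY.
End rotations of the released simple span under the applied load (×1/EI):
  at X: point load 136.5 at a = 1.75: Pab(L + b)/(6LEI) = 914.4/EI
  at Y: point load 136.5 at a = 1.75: Pab(L + a)/(6LEI) = 548.7/EI
  at X: triangular load, peak 44: 7w₀L³/(360EI) = 2348/EI
  at Y: triangular load, peak 44: w₀L³/(45EI) = 2683/EI
  θ_X0 = 3262/EI,  θ_Y0 = 3232/EI
Flexibility coefficients: a unit moment at one end gives L/(3EI) there and L/(6EI) at the far end, so f₁₁ = f₂₂ = 4.667/EI and f₁₂ = f₂₁ = 2.333/EI.
Compatibility — zero rotation at each built-in end:
  4.667 M_X + 2.333 M_Y = 3262
  2.333 M_X + 4.667 M_Y = 3232
Solving the pair gives M_X = 470.4 kN·m and M_Y = 457.3 kN·m (hogging).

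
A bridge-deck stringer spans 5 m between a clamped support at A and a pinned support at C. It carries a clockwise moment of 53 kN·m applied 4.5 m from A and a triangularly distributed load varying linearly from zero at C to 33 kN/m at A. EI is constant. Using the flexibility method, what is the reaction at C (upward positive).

R_C = 32.24 kN

Remove the prop at C; the released (primary) structure is a cantilever built in at A.
Primary-structure tip deflection at C by superposition:
  clockwise couple 53 at a = 4.5: M₀a(2L − a)/(2EI) = 655.9/EI
  triangular load, peak 33 at the fixed end: w₀L⁴/(30EI) = 687.5/EI
  δ_0 = 1343/EI
Tip deflection under a unit load at C: L³/(3EI) = 41.67/EI.
The prop prevents deflection at C: R_C = δ_0/δ_{CC} = 1343/41.67 = 32.24 kN.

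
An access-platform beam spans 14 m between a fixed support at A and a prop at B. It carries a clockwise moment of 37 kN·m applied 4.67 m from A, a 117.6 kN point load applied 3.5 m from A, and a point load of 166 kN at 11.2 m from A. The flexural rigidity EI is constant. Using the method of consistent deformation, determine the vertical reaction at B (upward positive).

Choose R_B as the redundant. The primary structure is the cantilever fixed at A.
Primary-structure tip deflection at B by superposition:
  clockwise couple 37 at a = 4.67: M₀a(2L − a)/(2EI) = 2016/EI
  point load 117.6 at a = 3.5: Pa²(3L − a)/(6EI) = 9244/EI
  point load 166 at a = 11.2: Pa²(3L − a)/(6EI) = 106892/EI
  δ_0 = 118151/EI
Flexibility coefficient — unit upward force at B: δ_{BB} = L³/(3EI) = 914.7/EI.
The prop prevents deflection at B: R_B = δ_0/δ_{BB} = 118151/914.7 = 129.2 kN.

R_B = 129.2 kN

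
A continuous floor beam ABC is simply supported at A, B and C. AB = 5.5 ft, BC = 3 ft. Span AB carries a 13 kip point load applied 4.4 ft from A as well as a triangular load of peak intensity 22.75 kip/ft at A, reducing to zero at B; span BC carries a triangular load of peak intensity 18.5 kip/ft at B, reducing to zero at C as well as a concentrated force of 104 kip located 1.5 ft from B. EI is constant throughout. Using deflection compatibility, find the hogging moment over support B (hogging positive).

Take M_B as the redundant. Released structure: two simple spans AB and BC with a hinge at B.
Rotations at B on the released spans (each span's end-slope, ×1/EI):
  span AB: point load 13 at a = 4.4: Pab(L + a)/(6LEI) = 18.88/EI
  span AB: triangular load, peak 22.75: 7w₀L³/(360EI) = 73.6/EI
  span BC: triangular load, peak 18.5: w₀L³/(45EI) = 11.1/EI
  span BC: point load 104 at a = 1.5: Pab(L + b)/(6LEI) = 58.5/EI
  relative rotation θ_0 = (92.47 + 69.6)/EI = 162.1/EI
A unit hogging moment at B produces rotation L₁/(3EI) + L₂/(3EI) = 2.833/EI.
Compatibility: M_B·(L₁+L₂)/(3EI) = θ_0, giving M_B = 57.2 kip·ft (hogging).

M_B = 57.2 kip·ft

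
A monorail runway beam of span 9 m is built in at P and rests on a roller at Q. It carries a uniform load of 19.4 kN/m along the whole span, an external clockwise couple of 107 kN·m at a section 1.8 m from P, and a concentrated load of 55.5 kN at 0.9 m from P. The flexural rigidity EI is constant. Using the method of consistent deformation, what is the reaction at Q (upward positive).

Choose R_Q as the redundant. The primary structure is the cantilever fixed at P.
Free-end deflection of the primary structure under the applied loading (downward +):
  UDL 19.4: wL⁴/(8EI) = 15910/EI
  clockwise couple 107 at a = 1.8: M₀a(2L − a)/(2EI) = 1560/EI
  point load 55.5 at a = 0.9: Pa²(3L − a)/(6EI) = 195.6/EI
  δ_0 = 17666/EI
Tip deflection under a unit load at Q: L³/(3EI) = 243/EI.
Compatibility at Q: δ_0 − R_Q·δ_{QQ} = 0, so R_Q = 17666/243 = 72.7 kN.

R_Q = 72.7 kN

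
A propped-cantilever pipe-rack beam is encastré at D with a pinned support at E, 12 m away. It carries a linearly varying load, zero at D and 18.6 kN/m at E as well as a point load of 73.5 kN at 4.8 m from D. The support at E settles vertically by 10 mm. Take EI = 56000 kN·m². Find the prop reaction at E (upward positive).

Choose R_E as the redundant. The primary structure is the cantilever fixed at D.
Downward deflection at the released point E due to the loads:
  triangular load, peak 18.6 at the free end: 11w₀L⁴/(120EI) = 35355/EI
  point load 73.5 at a = 4.8: Pa²(3L − a)/(6EI) = 8806/EI
  δ_0 = 44161/EI
Flexibility coefficient — unit upward force at E: δ_{EE} = L³/(3EI) = 576/EI.
With EI = 56000 kN·m²: δ_0 = 0.78859 m and δ_{EE} = 0.010286 m/kN.
Compatibility — the beam at E must follow the support down by 0.01 m: δ_0 − R_E·δ_{EE} = 0.01, so R_E = (0.78859 − 0.01)/0.010286 = 75.7 kN.

R_E = 75.7 kN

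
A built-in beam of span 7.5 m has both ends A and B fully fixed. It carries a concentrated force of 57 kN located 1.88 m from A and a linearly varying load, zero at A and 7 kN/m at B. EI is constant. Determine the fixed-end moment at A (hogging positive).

Release both end moments; the primary structure is a simply-supported span AB with redundants M_A and M_B.
Simple-span end rotations at A and B under the given loads:
  at A: point load 57 at a = 1.88: Pab(L + b)/(6LEI) = 175.6/EI
  at B: point load 57 at a = 1.88: Pab(L + a)/(6LEI) = 125.5/EI
  at A: triangular load, peak 7: 7w₀L³/(360EI) = 57.42/EI
  at B: triangular load, peak 7: w₀L³/(45EI) = 65.62/EI
  θ_A0 = 233/EI,  θ_B0 = 191.2/EI
Flexibility coefficients: a unit moment at one end gives L/(3EI) there and L/(6EI) at the far end, so f₁₁ = f₂₂ = 2.5/EI and f₁₂ = f₂₁ = 1.25/EI.
Compatibility — zero rotation at each built-in end:
  2.5 M_A + 1.25 M_B = 233
  1.25 M_A + 2.5 M_B = 191.2
Solving the pair gives M_A = 73.3 kN·m and M_B = 39.82 kN·m (hogging).

M_A = 73.3 kN·m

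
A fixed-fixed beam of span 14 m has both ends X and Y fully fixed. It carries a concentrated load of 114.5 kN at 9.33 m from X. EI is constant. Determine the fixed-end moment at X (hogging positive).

M_X = 118.9 kN·m

Take the two fixed-end moments M_X, M_Y as redundants; the released structure is the simple span XY.
End rotations of the released simple span under the applied load (×1/EI):
  at X: point load 114.5 at a = 9.33: Pab(L + b)/(6LEI) = 1109/EI
  at Y: point load 114.5 at a = 9.33: Pab(L + a)/(6LEI) = 1386/EI
  θ_X0 = 1109/EI,  θ_Y0 = 1386/EI
Flexibility coefficients: a unit moment at one end gives L/(3EI) there and L/(6EI) at the far end, so f₁₁ = f₂₂ = 4.667/EI and f₁₂ = f₂₁ = 2.333/EI.
Compatibility — zero rotation at each built-in end:
  4.667 M_X + 2.333 M_Y = 1109
  2.333 M_X + 4.667 M_Y = 1386
Solving the pair gives M_X = 118.9 kN·m and M_Y = 237.5 kN·m (hogging).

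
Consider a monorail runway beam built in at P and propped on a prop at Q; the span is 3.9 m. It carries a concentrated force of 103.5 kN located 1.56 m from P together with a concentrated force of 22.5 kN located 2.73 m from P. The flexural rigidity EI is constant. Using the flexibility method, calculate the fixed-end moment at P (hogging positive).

Release the roller at Q. Primary structure: cantilever fixed at P.
Downward deflection at the released point Q due to the loads:
  point load 103.5 at a = 1.56: Pa²(3L − a)/(6EI) = 425.7/EI
  point load 22.5 at a = 2.73: Pa²(3L − a)/(6EI) = 250.7/EI
  δ_0 = 676.4/EI
Tip deflection under a unit load at Q: L³/(3EI) = 19.77/EI.
The prop prevents deflection at Q: R_Q = δ_0/δ_{QQ} = 676.4/19.77 = 34.21 kN.
Moment equilibrium about P: M_P = Σ(load moments about P) − R_Q·L = 222.9 − 34.21×3.9 = 89.48 kN·m.

M_P = 89.48 kN·m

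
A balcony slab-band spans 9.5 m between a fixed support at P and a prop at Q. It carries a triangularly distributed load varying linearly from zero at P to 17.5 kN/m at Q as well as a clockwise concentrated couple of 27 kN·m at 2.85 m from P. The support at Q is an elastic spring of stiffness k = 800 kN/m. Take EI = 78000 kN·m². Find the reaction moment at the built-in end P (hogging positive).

Remove the prop at Q; the released (primary) structure is a cantilever built in at P.
Primary-structure tip deflection at Q by superposition:
  triangular load, peak 17.5 at the free end: 11w₀L⁴/(120EI) = 13066/EI
  clockwise couple 27 at a = 2.85: M₀a(2L − a)/(2EI) = 621.4/EI
  δ_0 = 13687/EI
Tip deflection under a unit load at Q: L³/(3EI) = 285.8/EI.
With EI = 78000 kN·m²: δ_0 = 0.17548 m and δ_{QQ} = 0.003664 m/kN.
Compatibility — the spring shortens by R_Q/k under the reaction it provides: δ_0 − R_Q·δ_{QQ} = R_Q/k. With 1/k = 0.00125 m/kN, R_Q = δ_0 / (δ_{QQ} + 1/k) = 0.17548 / (0.003664 + 0.00125) = 35.71 kN.
Moment equilibrium about P: M_P = Σ(load moments about P) − R_Q·L = 553.5 − 35.71×9.5 = 214.2 kN·m.

M_P = 214.2 kN·m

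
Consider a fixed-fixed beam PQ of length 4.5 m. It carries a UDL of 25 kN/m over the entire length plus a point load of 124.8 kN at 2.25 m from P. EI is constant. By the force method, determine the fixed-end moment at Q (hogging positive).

Release both end moments; the primary structure is a simply-supported span PQ with redundants M_P and M_Q.
End rotations of the released simple span under the applied load (×1/EI):
  at P: UDL 25: wL³/(24EI) = 94.92/EI
  at Q: UDL 25: wL³/(24EI) = 94.92/EI
  at P: point load 124.8 at a = 2.25: Pab(L + b)/(6LEI) = 157.9/EI
  at Q: point load 124.8 at a = 2.25: Pab(L + a)/(6LEI) = 157.9/EI
  θ_P0 = 252.9/EI,  θ_Q0 = 252.9/EI
Flexibility coefficients: a unit moment at one end gives L/(3EI) there and L/(6EI) at the far end, so f₁₁ = f₂₂ = 1.5/EI and f₁₂ = f₂₁ = 0.75/EI.
Compatibility — zero rotation at each built-in end:
  1.5 M_P + 0.75 M_Q = 252.9
  0.75 M_P + 1.5 M_Q = 252.9
Solving the pair gives M_P = 112.4 kN·m and M_Q = 112.4 kN·m (hogging).

M_Q = 112.4 kN·m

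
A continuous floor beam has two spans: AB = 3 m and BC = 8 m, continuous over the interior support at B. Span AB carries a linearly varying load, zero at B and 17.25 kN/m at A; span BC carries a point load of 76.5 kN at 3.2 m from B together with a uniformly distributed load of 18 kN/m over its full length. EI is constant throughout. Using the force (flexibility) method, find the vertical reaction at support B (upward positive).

R_B = 214.8 kN

Release continuity at B by inserting a hinge; the redundant is the internal moment M_B. The primary structure is two simply-supported spans AB and BC.
End slopes at the hinge B, treating each span as simply supported:
  span AB: triangular load, peak 17.25: 7w₀L³/(360EI) = 9.056/EI
  span BC: point load 76.5 at a = 3.2: Pab(L + b)/(6LEI) = 313.3/EI
  span BC: UDL 18: wL³/(24EI) = 384/EI
  relative rotation θ_0 = (9.056 + 697.3)/EI = 706.4/EI
A unit hogging moment at B produces rotation L₁/(3EI) + L₂/(3EI) = 3.667/EI.
Slope continuity at B: θ_0 = M_B·3.667/EI, so M_B = 706.4/3.667 = 192.7 kN·m (hogging).
Span AB, ΣM about A with M_B applied at B: R_B^{AB}·3 = 25.88 + 192.7, so R_B^{AB} = 72.84 kN and R_A = 25.88 − 72.84 = -46.97 kN.
Span BC, ΣM about C: R_B^{BC}·8 = 943.2 + 192.7, so R_B^{BC} = 142 kN and R_C = 220.5 − 142 = 78.52 kN.
R_B = 72.84 + 142 = 214.8 kN.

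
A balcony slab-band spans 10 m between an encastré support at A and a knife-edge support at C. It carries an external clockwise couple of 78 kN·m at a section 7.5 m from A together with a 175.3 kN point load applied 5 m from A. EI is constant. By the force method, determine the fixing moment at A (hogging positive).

M_A = 297 kN·m

Release the roller at C. Primary structure: cantilever fixed at A.
Downward deflection at the released point C due to the loads:
  clockwise couple 78 at a = 7.5: M₀a(2L − a)/(2EI) = 3656/EI
  point load 175.3 at a = 5: Pa²(3L − a)/(6EI) = 18260/EI
  δ_0 = 21917/EI
Tip deflection under a unit load at C: L³/(3EI) = 333.3/EI.
Compatibility at C: δ_0 − R_C·δ_{CC} = 0, so R_C = 21917/333.3 = 65.75 kN.
Moment equilibrium about A: M_A = Σ(load moments about A) − R_C·L = 954.5 − 65.75×10 = 297 kN·m.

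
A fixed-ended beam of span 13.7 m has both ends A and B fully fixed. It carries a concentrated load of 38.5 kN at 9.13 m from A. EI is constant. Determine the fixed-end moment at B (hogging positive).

Release both end moments; the primary structure is a simply-supported span AB with redundants M_A and M_B.
Simple-span end rotations at A and B under the given loads:
  at A: point load 38.5 at a = 9.13: Pab(L + b)/(6LEI) = 357/EI
  at B: point load 38.5 at a = 9.13: Pab(L + a)/(6LEI) = 446.2/EI
  θ_A0 = 357/EI,  θ_B0 = 446.2/EI
Flexibility coefficients: a unit moment at one end gives L/(3EI) there and L/(6EI) at the far end, so f₁₁ = f₂₂ = 4.567/EI and f₁₂ = f₂₁ = 2.283/EI.
Compatibility — zero rotation at each built-in end:
  4.567 M_A + 2.283 M_B = 357
  2.283 M_A + 4.567 M_B = 446.2
Solving the pair gives M_A = 39.11 kN·m and M_B = 78.14 kN·m (hogging).

M_B = 78.14 kN·m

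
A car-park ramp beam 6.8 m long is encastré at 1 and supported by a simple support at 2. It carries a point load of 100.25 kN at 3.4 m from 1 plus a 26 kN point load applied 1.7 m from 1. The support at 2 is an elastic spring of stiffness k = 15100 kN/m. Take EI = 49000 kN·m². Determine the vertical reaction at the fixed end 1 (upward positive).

Take the reaction at 2 as the redundant and release it; the primary structure is a cantilever fixed at 1.
Free-end deflection of the primary structure under the applied loading (downward +):
  point load 100.25 at a = 3.4: Pa²(3L − a)/(6EI) = 3284/EI
  point load 26 at a = 1.7: Pa²(3L − a)/(6EI) = 234.2/EI
  δ_0 = 3518/EI
Flexibility coefficient — unit upward force at 2: δ_{22} = L³/(3EI) = 104.8/EI.
With EI = 49000 kN·m²: δ_0 = 0.07179 m and δ_{22} = 0.002139 m/kN.
Compatibility — the spring shortens by R_2/k under the reaction it provides: δ_0 − R_2·δ_{22} = R_2/k. With 1/k = 0.000066 m/kN, R_2 = δ_0 / (δ_{22} + 1/k) = 0.07179 / (0.002139 + 0.000066) = 32.55 kN.
Vertical equilibrium: R_1 = ΣP − R_2 = 126.2 − 32.55 = 93.7 kN.

R_1 = 93.7 kN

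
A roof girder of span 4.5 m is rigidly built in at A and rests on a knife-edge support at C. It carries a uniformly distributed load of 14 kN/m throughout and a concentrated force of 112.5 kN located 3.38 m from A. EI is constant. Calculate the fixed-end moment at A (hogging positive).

M_A = 94.53 kN·m

Release the roller at C. Primary structure: cantilever fixed at A.
Deflection at C on the released cantilever, summing each load's contribution:
  UDL 14: wL⁴/(8EI) = 717.6/EI
  point load 112.5 at a = 3.38: Pa²(3L − a)/(6EI) = 2168/EI
  δ_0 = 2885/EI
Tip deflection under a unit load at C: L³/(3EI) = 30.38/EI.
Compatibility at C: δ_0 − R_C·δ_{CC} = 0, so R_C = 2885/30.38 = 94.99 kN.
Moment equilibrium about A: M_A = Σ(load moments about A) − R_C·L = 522 − 94.99×4.5 = 94.53 kN·m.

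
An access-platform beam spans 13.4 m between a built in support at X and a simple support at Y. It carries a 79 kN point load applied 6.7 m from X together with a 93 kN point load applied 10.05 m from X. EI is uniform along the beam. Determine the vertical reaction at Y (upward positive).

R_Y = 83.54 kN

Choose R_Y as the redundant. The primary structure is the cantilever fixed at X.
Free-end deflection of the primary structure under the applied loading (downward +):
  point load 79 at a = 6.7: Pa²(3L − a)/(6EI) = 19800/EI
  point load 93 at a = 10.05: Pa²(3L − a)/(6EI) = 47201/EI
  δ_0 = 67001/EI
Tip deflection under a unit load at Y: L³/(3EI) = 802/EI.
Compatibility at Y: δ_0 − R_Y·δ_{YY} = 0, so R_Y = 67001/802 = 83.54 kN.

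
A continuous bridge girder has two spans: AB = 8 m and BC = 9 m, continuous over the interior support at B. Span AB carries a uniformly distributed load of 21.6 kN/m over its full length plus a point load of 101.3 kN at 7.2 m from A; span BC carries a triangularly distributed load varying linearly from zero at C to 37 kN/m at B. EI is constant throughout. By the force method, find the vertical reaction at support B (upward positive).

R_B = 340.4 kN

Release continuity at B by inserting a hinge; the redundant is the internal moment M_B. The primary structure is two simply-supported spans AB and BC.
Rotations at B on the released spans (each span's end-slope, ×1/EI):
  span AB: UDL 21.6: wL³/(24EI) = 460.8/EI
  span AB: point load 101.3 at a = 7.2: Pab(L + a)/(6LEI) = 184.8/EI
  span BC: triangular load, peak 37: w₀L³/(45EI) = 599.4/EI
  relative rotation θ_0 = (645.6 + 599.4)/EI = 1245/EI
A unit hogging moment at B produces rotation L₁/(3EI) + L₂/(3EI) = 5.667/EI.
Slope continuity at B: θ_0 = M_B·5.667/EI, so M_B = 1245/5.667 = 219.7 kN·m (hogging).
Span AB, ΣM about A with M_B applied at B: R_B^{AB}·8 = 1421 + 219.7, so R_B^{AB} = 205 kN and R_A = 274.1 − 205 = 69.07 kN.
Span BC, ΣM about C: R_B^{BC}·9 = 999 + 219.7, so R_B^{BC} = 135.4 kN and R_C = 166.5 − 135.4 = 31.09 kN.
R_B = 205 + 135.4 = 340.4 kN.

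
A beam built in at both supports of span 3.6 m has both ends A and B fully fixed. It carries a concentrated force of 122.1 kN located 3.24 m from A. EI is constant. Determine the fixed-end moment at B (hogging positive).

M_B = 35.6 kN·m

Take the two fixed-end moments M_A, M_B as redundants; the released structure is the simple span AB.
End rotations of the released simple span under the applied load (×1/EI):
  at A: point load 122.1 at a = 3.24: Pab(L + b)/(6LEI) = 26.11/EI
  at B: point load 122.1 at a = 3.24: Pab(L + a)/(6LEI) = 45.1/EI
  θ_A0 = 26.11/EI,  θ_B0 = 45.1/EI
Flexibility coefficients: a unit moment at one end gives L/(3EI) there and L/(6EI) at the far end, so f₁₁ = f₂₂ = 1.2/EI and f₁₂ = f₂₁ = 0.6/EI.
Compatibility — zero rotation at each built-in end:
  1.2 M_A + 0.6 M_B = 26.11
  0.6 M_A + 1.2 M_B = 45.1
Solving the pair gives M_A = 3.956 kN·m and M_B = 35.6 kN·m (hogging).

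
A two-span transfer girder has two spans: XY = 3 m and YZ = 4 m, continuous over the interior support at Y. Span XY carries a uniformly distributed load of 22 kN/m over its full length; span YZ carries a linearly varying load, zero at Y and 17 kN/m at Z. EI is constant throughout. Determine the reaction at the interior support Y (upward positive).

Insert a hinge at Y; M_Y is the redundant, and each span becomes simply supported.
End slopes at the hinge Y, treating each span as simply supported:
  span XY: UDL 22: wL³/(24EI) = 24.75/EI
  span YZ: triangular load, peak 17: 7w₀L³/(360EI) = 21.16/EI
  relative rotation θ_0 = (24.75 + 21.16)/EI = 45.91/EI
A unit hogging moment at Y produces rotation L₁/(3EI) + L₂/(3EI) = 2.333/EI.
Compatibility: M_Y·(L₁+L₂)/(3EI) = θ_0, giving M_Y = 19.67 kN·m (hogging).
Span XY, ΣM about X with M_Y applied at Y: R_Y^{XY}·3 = 99 + 19.67, so R_Y^{XY} = 39.56 kN and R_X = 66 − 39.56 = 26.44 kN.
Span YZ, ΣM about Z: R_Y^{YZ}·4 = 45.33 + 19.67, so R_Y^{YZ} = 16.25 kN and R_Z = 34 − 16.25 = 17.75 kN.
R_Y = 39.56 + 16.25 = 55.81 kN.

R_Y = 55.81 kN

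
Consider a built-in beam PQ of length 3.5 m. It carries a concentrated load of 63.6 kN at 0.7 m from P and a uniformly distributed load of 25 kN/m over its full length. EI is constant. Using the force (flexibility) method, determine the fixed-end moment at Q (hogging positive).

Release both end moments; the primary structure is a simply-supported span PQ with redundants M_P and M_Q.
End rotations of the released simple span under the applied load (×1/EI):
  at P: point load 63.6 at a = 0.7: Pab(L + b)/(6LEI) = 37.4/EI
  at Q: point load 63.6 at a = 0.7: Pab(L + a)/(6LEI) = 24.93/EI
  at P: UDL 25: wL³/(24EI) = 44.66/EI
  at Q: UDL 25: wL³/(24EI) = 44.66/EI
  θ_P0 = 82.06/EI,  θ_Q0 = 69.59/EI
Flexibility coefficients: a unit moment at one end gives L/(3EI) there and L/(6EI) at the far end, so f₁₁ = f₂₂ = 1.167/EI and f₁₂ = f₂₁ = 0.5833/EI.
Compatibility — zero rotation at each built-in end:
  1.167 M_P + 0.5833 M_Q = 82.06
  0.5833 M_P + 1.167 M_Q = 69.59
Solving the pair gives M_P = 54.01 kN·m and M_Q = 32.64 kN·m (hogging).

M_Q = 32.64 kN·m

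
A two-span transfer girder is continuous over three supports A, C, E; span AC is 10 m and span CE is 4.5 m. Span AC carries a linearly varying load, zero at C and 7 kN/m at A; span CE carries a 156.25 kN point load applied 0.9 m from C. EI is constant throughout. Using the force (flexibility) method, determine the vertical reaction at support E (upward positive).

R_E = 18.01 kN

Take M_C as the redundant. Released structure: two simple spans AC and CE with a hinge at C.
Rotations at C on the released spans (each span's end-slope, ×1/EI):
  span AC: triangular load, peak 7: 7w₀L³/(360EI) = 136.1/EI
  span CE: point load 156.25 at a = 0.9: Pab(L + b)/(6LEI) = 151.9/EI
  relative rotation θ_0 = (136.1 + 151.9)/EI = 288/EI
A unit hogging moment at C produces rotation L₁/(3EI) + L₂/(3EI) = 4.833/EI.
Compatibility: M_C·(L₁+L₂)/(3EI) = θ_0, giving M_C = 59.58 kN·m (hogging).
Span CE, ΣM about E: R_C^{CE}·4.5 = 562.5 + 59.58, so R_C^{CE} = 138.2 kN and R_E = 156.2 − 138.2 = 18.01 kN.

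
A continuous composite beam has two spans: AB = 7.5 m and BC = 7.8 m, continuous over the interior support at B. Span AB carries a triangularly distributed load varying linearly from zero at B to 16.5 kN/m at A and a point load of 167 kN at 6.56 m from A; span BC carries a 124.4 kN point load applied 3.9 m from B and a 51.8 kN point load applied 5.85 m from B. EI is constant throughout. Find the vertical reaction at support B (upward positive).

R_B = 295.9 kN

Insert a hinge at B; M_B is the redundant, and each span becomes simply supported.
End slopes at the hinge B, treating each span as simply supported:
  span AB: triangular load, peak 16.5: 7w₀L³/(360EI) = 135.4/EI
  span AB: point load 167 at a = 6.56: Pab(L + a)/(6LEI) = 321.8/EI
  span BC: point load 124.4 at a = 3.9: Pab(L + b)/(6LEI) = 473/EI
  span BC: point load 51.8 at a = 5.85: Pab(L + b)/(6LEI) = 123.1/EI
  relative rotation θ_0 = (457.1 + 596.1)/EI = 1053/EI
A unit hogging moment at B produces rotation L₁/(3EI) + L₂/(3EI) = 5.1/EI.
Slope continuity at B: θ_0 = M_B·5.1/EI, so M_B = 1053/5.1 = 206.5 kN·m (hogging).
Span AB, ΣM about A with M_B applied at B: R_B^{AB}·7.5 = 1250 + 206.5, so R_B^{AB} = 194.2 kN and R_A = 228.9 − 194.2 = 34.64 kN.
Span BC, ΣM about C: R_B^{BC}·7.8 = 586.2 + 206.5, so R_B^{BC} = 101.6 kN and R_C = 176.2 − 101.6 = 74.57 kN.
R_B = 194.2 + 101.6 = 295.9 kN.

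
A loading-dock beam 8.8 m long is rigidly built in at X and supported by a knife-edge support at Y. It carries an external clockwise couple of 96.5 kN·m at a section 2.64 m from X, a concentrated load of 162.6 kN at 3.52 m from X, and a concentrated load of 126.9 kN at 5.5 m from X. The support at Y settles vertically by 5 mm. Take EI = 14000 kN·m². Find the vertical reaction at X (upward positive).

Take the reaction at Y as the redundant and release it; the primary structure is a cantilever fixed at X.
Deflection at Y on the released cantilever, summing each load's contribution:
  clockwise couple 96.5 at a = 2.64: M₀a(2L − a)/(2EI) = 1906/EI
  point load 162.6 at a = 3.52: Pa²(3L − a)/(6EI) = 7683/EI
  point load 126.9 at a = 5.5: Pa²(3L − a)/(6EI) = 13372/EI
  δ_0 = 22960/EI
Flexibility coefficient — unit upward force at Y: δ_{YY} = L³/(3EI) = 227.2/EI.
With EI = 14000 kN·m²: δ_0 = 1.64 m and δ_{YY} = 0.016226 m/kN.
Compatibility — the beam at Y must follow the support down by 0.005 m: δ_0 − R_Y·δ_{YY} = 0.005, so R_Y = (1.64 − 0.005)/0.016226 = 100.8 kN.
Vertical equilibrium: R_X = ΣP − R_Y = 289.5 − 100.8 = 188.7 kN.

R_X = 188.7 kN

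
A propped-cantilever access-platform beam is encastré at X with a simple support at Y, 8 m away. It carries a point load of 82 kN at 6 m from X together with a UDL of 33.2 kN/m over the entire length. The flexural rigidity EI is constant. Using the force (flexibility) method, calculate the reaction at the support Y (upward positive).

Take the reaction at Y as the redundant and release it; the primary structure is a cantilever fixed at X.
Free-end deflection of the primary structure under the applied loading (downward +):
  point load 82 at a = 6: Pa²(3L − a)/(6EI) = 8856/EI
  UDL 33.2: wL⁴/(8EI) = 16998/EI
  δ_0 = 25854/EI
Flexibility coefficient — unit upward force at Y: δ_{YY} = L³/(3EI) = 170.7/EI.
Compatibility at Y: δ_0 − R_Y·δ_{YY} = 0, so R_Y = 25854/170.7 = 151.5 kN.

R_Y = 151.5 kN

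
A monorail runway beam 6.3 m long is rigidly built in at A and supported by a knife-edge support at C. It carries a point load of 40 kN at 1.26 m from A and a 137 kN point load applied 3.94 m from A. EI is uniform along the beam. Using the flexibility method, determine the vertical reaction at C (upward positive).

R_C = 65.86 kN

Remove the prop at C; the released (primary) structure is a cantilever built in at A.
Downward deflection at the released point C due to the loads:
  point load 40 at a = 1.26: Pa²(3L − a)/(6EI) = 186.7/EI
  point load 137 at a = 3.94: Pa²(3L − a)/(6EI) = 5303/EI
  δ_0 = 5489/EI
Flexibility coefficient — unit upward force at C: δ_{CC} = L³/(3EI) = 83.35/EI.
The prop prevents deflection at C: R_C = δ_0/δ_{CC} = 5489/83.35 = 65.86 kN.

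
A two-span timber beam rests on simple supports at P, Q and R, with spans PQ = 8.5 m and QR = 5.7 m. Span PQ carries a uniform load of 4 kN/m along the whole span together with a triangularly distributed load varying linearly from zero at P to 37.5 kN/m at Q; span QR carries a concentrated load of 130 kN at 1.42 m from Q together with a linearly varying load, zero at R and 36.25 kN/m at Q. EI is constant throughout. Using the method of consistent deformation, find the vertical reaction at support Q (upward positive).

R_Q = 351.3 kN

Release continuity at Q by inserting a hinge; the redundant is the internal moment M_Q. The primary structure is two simply-supported spans PQ and QR.
Rotations at Q on the released spans (each span's end-slope, ×1/EI):
  span PQ: UDL 4: wL³/(24EI) = 102.4/EI
  span PQ: triangular load, peak 37.5: w₀L³/(45EI) = 511.8/EI
  span QR: point load 130 at a = 1.42: Pab(L + b)/(6LEI) = 230.6/EI
  span QR: triangular load, peak 36.25: w₀L³/(45EI) = 149.2/EI
  relative rotation θ_0 = (614.1 + 379.7)/EI = 993.9/EI
A unit hogging moment at Q produces rotation L₁/(3EI) + L₂/(3EI) = 4.733/EI.
Compatibility: M_Q·(L₁+L₂)/(3EI) = θ_0, giving M_Q = 210 kN·m (hogging).
Span PQ, ΣM about P with M_Q applied at Q: R_Q^{PQ}·8.5 = 1048 + 210, so R_Q^{PQ} = 148 kN and R_P = 193.4 − 148 = 45.42 kN.
Span QR, ΣM about R: R_Q^{QR}·5.7 = 949 + 210, so R_Q^{QR} = 203.3 kN and R_R = 233.3 − 203.3 = 29.99 kN.
R_Q = 148 + 203.3 = 351.3 kN.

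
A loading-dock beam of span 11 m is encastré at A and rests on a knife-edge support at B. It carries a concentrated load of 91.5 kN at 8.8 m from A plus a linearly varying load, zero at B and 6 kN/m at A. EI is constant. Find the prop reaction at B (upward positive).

Remove the prop at B; the released (primary) structure is a cantilever built in at A.
Free-end deflection of the primary structure under the applied loading (downward +):
  point load 91.5 at a = 8.8: Pa²(3L − a)/(6EI) = 28579/EI
  triangular load, peak 6 at the fixed end: w₀L⁴/(30EI) = 2928/EI
  δ_0 = 31507/EI
Tip deflection under a unit load at B: L³/(3EI) = 443.7/EI.
The prop prevents deflection at B: R_B = δ_0/δ_{BB} = 31507/443.7 = 71.02 kN.

R_B = 71.02 kN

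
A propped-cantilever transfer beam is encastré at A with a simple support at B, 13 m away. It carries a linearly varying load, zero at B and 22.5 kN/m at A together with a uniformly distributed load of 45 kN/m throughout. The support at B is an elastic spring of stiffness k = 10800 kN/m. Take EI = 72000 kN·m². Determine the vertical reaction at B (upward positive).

Choose R_B as the redundant. The primary structure is the cantilever fixed at A.
Primary-structure tip deflection at B by superposition:
  triangular load, peak 22.5 at the fixed end: w₀L⁴/(30EI) = 21421/EI
  UDL 45: wL⁴/(8EI) = 160656/EI
  δ_0 = 182076/EI
Tip deflection under a unit load at B: L³/(3EI) = 732.3/EI.
With EI = 72000 kN·m²: δ_0 = 2.5288 m and δ_{BB} = 0.010171 m/kN.
Compatibility — the spring shortens by R_B/k under the reaction it provides: δ_0 − R_B·δ_{BB} = R_B/k. With 1/k = 0.000093 m/kN, R_B = δ_0 / (δ_{BB} + 1/k) = 2.5288 / (0.010171 + 0.000093) = 246.4 kN.

R_B = 246.4 kN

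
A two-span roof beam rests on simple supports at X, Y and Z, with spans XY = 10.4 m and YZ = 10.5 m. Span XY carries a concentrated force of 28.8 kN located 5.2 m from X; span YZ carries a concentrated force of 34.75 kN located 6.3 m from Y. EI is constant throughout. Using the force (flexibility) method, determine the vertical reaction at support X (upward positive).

Release continuity at Y by inserting a hinge; the redundant is the internal moment M_Y. The primary structure is two simply-supported spans XY and YZ.
Rotations at Y on the released spans (each span's end-slope, ×1/EI):
  span XY: point load 28.8 at a = 5.2: Pab(L + a)/(6LEI) = 194.7/EI
  span YZ: point load 34.75 at a = 6.3: Pab(L + b)/(6LEI) = 214.5/EI
  relative rotation θ_0 = (194.7 + 214.5)/EI = 409.2/EI
A unit hogging moment at Y produces rotation L₁/(3EI) + L₂/(3EI) = 6.967/EI.
Slope continuity at Y: θ_0 = M_Y·6.967/EI, so M_Y = 409.2/6.967 = 58.74 kN·m (hogging).
Span XY, ΣM about X with M_Y applied at Y: R_Y^{XY}·10.4 = 149.8 + 58.74, so R_Y^{XY} = 20.05 kN and R_X = 28.8 − 20.05 = 8.752 kN.

R_X = 8.752 kN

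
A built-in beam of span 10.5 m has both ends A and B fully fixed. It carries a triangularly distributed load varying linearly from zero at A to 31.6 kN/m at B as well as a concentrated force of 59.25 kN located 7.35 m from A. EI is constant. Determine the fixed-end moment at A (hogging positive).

Take the two fixed-end moments M_A, M_B as redundants; the released structure is the simple span AB.
Simple-span end rotations at A and B under the given loads:
  at A: triangular load, peak 31.6: 7w₀L³/(360EI) = 711.3/EI
  at B: triangular load, peak 31.6: w₀L³/(45EI) = 812.9/EI
  at A: point load 59.25 at a = 7.35: Pab(L + b)/(6LEI) = 297.2/EI
  at B: point load 59.25 at a = 7.35: Pab(L + a)/(6LEI) = 388.7/EI
  θ_A0 = 1009/EI,  θ_B0 = 1202/EI
Flexibility coefficients: a unit moment at one end gives L/(3EI) there and L/(6EI) at the far end, so f₁₁ = f₂₂ = 3.5/EI and f₁₂ = f₂₁ = 1.75/EI.
Compatibility — zero rotation at each built-in end:
  3.5 M_A + 1.75 M_B = 1009
  1.75 M_A + 3.5 M_B = 1202
Solving the pair gives M_A = 155.3 kN·m and M_B = 265.6 kN·m (hogging).

M_A = 155.3 kN·m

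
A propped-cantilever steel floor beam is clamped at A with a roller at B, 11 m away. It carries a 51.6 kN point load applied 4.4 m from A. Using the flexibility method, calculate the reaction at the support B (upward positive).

Release the roller at B. Primary structure: cantilever fixed at A.
Free-end deflection of the primary structure under the applied loading (downward +):
  point load 51.6 at a = 4.4: Pa²(3L − a)/(6EI) = 4762/EI
Tip deflection under a unit load at B: L³/(3EI) = 443.7/EI.
Compatibility at B: δ_0 − R_B·δ_{BB} = 0, so R_B = 4762/443.7 = 10.73 kN.

R_B = 10.73 kN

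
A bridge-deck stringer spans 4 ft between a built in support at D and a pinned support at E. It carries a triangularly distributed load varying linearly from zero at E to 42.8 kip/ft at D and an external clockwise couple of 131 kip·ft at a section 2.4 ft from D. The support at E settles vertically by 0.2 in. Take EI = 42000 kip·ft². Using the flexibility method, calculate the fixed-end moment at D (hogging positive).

Release the roller at E. Primary structure: cantilever fixed at D.
Free-end deflection of the primary structure under the applied loading (downward +):
  triangular load, peak 42.8 at the fixed end: w₀L⁴/(30EI) = 365.2/EI
  clockwise couple 131 at a = 2.4: M₀a(2L − a)/(2EI) = 880.3/EI
  δ_0 = 1246/EI
Flexibility coefficient — unit upward force at E: δ_{EE} = L³/(3EI) = 21.33/EI.
With EI = 42000 kip·ft²: δ_0 = 0.029656 ft and δ_{EE} = 0.000508 ft/kip.
Compatibility — the beam at E must follow the support down by 0.01667 ft: δ_0 − R_E·δ_{EE} = 0.01667, so R_E = (0.029656 − 0.01667)/0.000508 = 25.57 kip.
Moment equilibrium about D: M_D = Σ(load moments about D) − R_E·L = 245.1 − 25.57×4 = 142.8 kip·ft.

M_D = 142.8 kip·ft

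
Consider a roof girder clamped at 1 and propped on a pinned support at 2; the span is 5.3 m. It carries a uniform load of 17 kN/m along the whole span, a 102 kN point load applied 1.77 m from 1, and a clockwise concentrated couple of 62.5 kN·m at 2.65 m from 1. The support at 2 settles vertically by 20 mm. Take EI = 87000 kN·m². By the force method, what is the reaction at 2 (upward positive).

Release the roller at 2. Primary structure: cantilever fixed at 1.
Free-end deflection of the primary structure under the applied loading (downward +):
  UDL 17: wL⁴/(8EI) = 1677/EI
  point load 102 at a = 1.77: Pa²(3L − a)/(6EI) = 752.6/EI
  clockwise couple 62.5 at a = 2.65: M₀a(2L − a)/(2EI) = 658.4/EI
  δ_0 = 3088/EI
Tip deflection under a unit load at 2: L³/(3EI) = 49.63/EI.
With EI = 87000 kN·m²: δ_0 = 0.03549 m and δ_{22} = 0.00057 m/kN.
Compatibility — the beam at 2 must follow the support down by 0.02 m: δ_0 − R_2·δ_{22} = 0.02, so R_2 = (0.03549 − 0.02)/0.00057 = 27.16 kN.

R_2 = 27.16 kN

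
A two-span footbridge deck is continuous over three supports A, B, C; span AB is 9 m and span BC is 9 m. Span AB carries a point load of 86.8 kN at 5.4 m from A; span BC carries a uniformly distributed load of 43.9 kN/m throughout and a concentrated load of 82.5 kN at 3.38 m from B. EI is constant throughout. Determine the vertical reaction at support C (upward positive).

Release continuity at B by inserting a hinge; the redundant is the internal moment M_B. The primary structure is two simply-supported spans AB and BC.
Rotations at B on the released spans (each span's end-slope, ×1/EI):
  span AB: point load 86.8 at a = 5.4: Pab(L + a)/(6LEI) = 450/EI
  span BC: UDL 43.9: wL³/(24EI) = 1333/EI
  span BC: point load 82.5 at a = 3.38: Pab(L + b)/(6LEI) = 424.3/EI
  relative rotation θ_0 = (450 + 1758)/EI = 2208/EI
A unit hogging moment at B produces rotation L₁/(3EI) + L₂/(3EI) = 6/EI.
Slope continuity at B: θ_0 = M_B·6/EI, so M_B = 2208/6 = 368 kN·m (hogging).
Span BC, ΣM about C: R_B^{BC}·9 = 2242 + 368, so R_B^{BC} = 290 kN and R_C = 477.6 − 290 = 187.6 kN.

R_C = 187.6 kN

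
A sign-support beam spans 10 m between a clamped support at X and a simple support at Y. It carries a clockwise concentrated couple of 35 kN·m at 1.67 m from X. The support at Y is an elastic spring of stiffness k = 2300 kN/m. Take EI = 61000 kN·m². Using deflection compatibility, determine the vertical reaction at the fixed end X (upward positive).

Remove the prop at Y; the released (primary) structure is a cantilever built in at X.
Deflection at Y on the released cantilever, summing each load's contribution:
  clockwise couple 35 at a = 1.67: M₀a(2L − a)/(2EI) = 535.7/EI
Flexibility coefficient — unit upward force at Y: δ_{YY} = L³/(3EI) = 333.3/EI.
With EI = 61000 kN·m²: δ_0 = 0.008782 m and δ_{YY} = 0.005464 m/kN.
Compatibility — the spring shortens by R_Y/k under the reaction it provides: δ_0 − R_Y·δ_{YY} = R_Y/k. With 1/k = 0.000435 m/kN, R_Y = δ_0 / (δ_{YY} + 1/k) = 0.008782 / (0.005464 + 0.000435) = 1.489 kN.
Vertical equilibrium: R_X = ΣP − R_Y = 0 − 1.489 = -1.489 kN.

R_X = -1.489 kN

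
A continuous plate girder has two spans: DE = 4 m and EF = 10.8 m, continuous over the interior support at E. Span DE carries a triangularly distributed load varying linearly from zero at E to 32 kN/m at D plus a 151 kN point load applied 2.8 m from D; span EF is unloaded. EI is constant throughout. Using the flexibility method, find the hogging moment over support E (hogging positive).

M_E = 37.21 kN·m

Take M_E as the redundant. Released structure: two simple spans DE and EF with a hinge at E.
Rotations at E on the released spans (each span's end-slope, ×1/EI):
  span DE: triangular load, peak 32: 7w₀L³/(360EI) = 39.82/EI
  span DE: point load 151 at a = 2.8: Pab(L + a)/(6LEI) = 143.8/EI
  relative rotation θ_0 = (183.6 + 0)/EI = 183.6/EI
A unit hogging moment at E produces rotation L₁/(3EI) + L₂/(3EI) = 4.933/EI.
Compatibility: M_E·(L₁+L₂)/(3EI) = θ_0, giving M_E = 37.21 kN·m (hogging).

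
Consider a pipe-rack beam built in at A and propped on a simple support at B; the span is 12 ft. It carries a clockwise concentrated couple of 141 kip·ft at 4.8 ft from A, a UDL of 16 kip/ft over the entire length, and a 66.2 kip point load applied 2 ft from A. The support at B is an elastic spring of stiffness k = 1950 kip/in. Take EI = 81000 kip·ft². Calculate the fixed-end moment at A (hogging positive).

Remove the prop at B; the released (primary) structure is a cantilever built in at A.
Downward deflection at the released point B due to the loads:
  clockwise couple 141 at a = 4.8: M₀a(2L − a)/(2EI) = 6497/EI
  UDL 16: wL⁴/(8EI) = 41472/EI
  point load 66.2 at a = 2: Pa²(3L − a)/(6EI) = 1501/EI
  δ_0 = 49470/EI
Flexibility coefficient — unit upward force at B: δ_{BB} = L³/(3EI) = 576/EI.
With EI = 81000 kip·ft²: δ_0 = 0.61074 ft and δ_{BB} = 0.007111 ft/kip.
Compatibility — the spring shortens by R_B/k under the reaction it provides: δ_0 − R_B·δ_{BB} = R_B/k. With 1/k = 1/(1950×12) ft/kip = 0.000043 ft/kip, R_B = δ_0 / (δ_{BB} + 1/k) = 0.61074 / (0.007111 + 0.000043) = 85.37 kip.
Moment equilibrium about A: M_A = Σ(load moments about A) − R_B·L = 1425 − 85.37×12 = 400.9 kip·ft.

M_A = 400.9 kip·ft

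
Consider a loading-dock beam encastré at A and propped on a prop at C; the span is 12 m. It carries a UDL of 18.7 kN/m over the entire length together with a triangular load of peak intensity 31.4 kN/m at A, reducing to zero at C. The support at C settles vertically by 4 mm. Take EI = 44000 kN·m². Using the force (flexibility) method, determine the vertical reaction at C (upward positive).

R_C = 121.5 kN

Take the reaction at C as the redundant and release it; the primary structure is a cantilever fixed at A.
Deflection at C on the released cantilever, summing each load's contribution:
  UDL 18.7: wL⁴/(8EI) = 48470/EI
  triangular load, peak 31.4 at the fixed end: w₀L⁴/(30EI) = 21704/EI
  δ_0 = 70174/EI
Tip deflection under a unit load at C: L³/(3EI) = 576/EI.
With EI = 44000 kN·m²: δ_0 = 1.5949 m and δ_{CC} = 0.013091 m/kN.
Compatibility — the beam at C must follow the support down by 0.004 m: δ_0 − R_C·δ_{CC} = 0.004, so R_C = (1.5949 − 0.004)/0.013091 = 121.5 kN.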